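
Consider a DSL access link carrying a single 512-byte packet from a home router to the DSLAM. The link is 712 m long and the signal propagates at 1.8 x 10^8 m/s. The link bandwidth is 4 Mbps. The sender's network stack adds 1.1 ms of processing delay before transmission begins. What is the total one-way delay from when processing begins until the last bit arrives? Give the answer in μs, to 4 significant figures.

2128 μs

L = 512 × 8 = 4096 bits.
Transmission delay = L/R = 4096 / 4000000 = 1024 μs.
Propagation delay = d/s = 712 m / 180000000 m/s = 3.95556 μs.
Plus processing delay 1.1 ms = 1100 μs.
Total = 2128 μs.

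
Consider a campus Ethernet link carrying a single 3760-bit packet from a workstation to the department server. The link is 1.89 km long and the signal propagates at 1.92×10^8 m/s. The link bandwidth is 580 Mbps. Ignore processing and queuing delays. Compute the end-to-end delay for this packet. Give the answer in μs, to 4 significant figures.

Transmission delay = L/R = 3760 / 580000000 = 6.48276 μs.
Propagation delay = d/s = 1890 m / 192000000 m/s = 9.84375 μs.
Total = 16.33 μs.

16.33 μs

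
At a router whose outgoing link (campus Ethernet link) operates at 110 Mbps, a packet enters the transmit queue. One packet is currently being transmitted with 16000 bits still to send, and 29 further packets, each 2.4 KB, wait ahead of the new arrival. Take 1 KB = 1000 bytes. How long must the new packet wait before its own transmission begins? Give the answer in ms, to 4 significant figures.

5.207 ms

Each queued packet: L/R = 19200/110000000 = 0.174545 ms.
29 queued → 5.06182 ms.
Plus remaining 16000 bits of current packet: 0.145455 ms.
Queuing delay = 5.207 ms.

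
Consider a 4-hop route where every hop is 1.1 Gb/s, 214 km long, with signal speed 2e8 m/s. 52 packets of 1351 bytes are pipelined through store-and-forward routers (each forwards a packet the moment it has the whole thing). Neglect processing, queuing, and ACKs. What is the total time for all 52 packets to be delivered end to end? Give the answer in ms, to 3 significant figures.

Per-hop transmission t_tx = L/R = 10808/1100000000 = 0.00982545 ms.
Per-hop propagation t_prop = 214000/200000000 = 1.07 ms.
Pipeline fill: first packet needs 4·t_tx to clear all hops; remaining 51 packets each add one t_tx.
Total = (4+52-1)·t_tx + 4·t_prop = 55·0.00982545 + 4·1.07 = 4.82 ms.

4.82 ms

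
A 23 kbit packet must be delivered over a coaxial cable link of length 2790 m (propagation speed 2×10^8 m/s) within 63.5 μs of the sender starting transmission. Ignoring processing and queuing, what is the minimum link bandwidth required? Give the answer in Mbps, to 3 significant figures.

Propagation delay = 2790 / 200000000 = 13.95 μs.
Transmission budget = 63.5 − 13.95 = 49.55 μs.
R ≥ L / t_tx = 23000 bits / 4.955e-05 s = 464 Mbps.

464 Mbps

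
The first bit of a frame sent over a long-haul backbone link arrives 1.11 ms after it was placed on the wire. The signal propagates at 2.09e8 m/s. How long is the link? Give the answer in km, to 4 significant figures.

d = s × t_prop = 209000000 × 0.00111 = 232.0 km.

232.0 km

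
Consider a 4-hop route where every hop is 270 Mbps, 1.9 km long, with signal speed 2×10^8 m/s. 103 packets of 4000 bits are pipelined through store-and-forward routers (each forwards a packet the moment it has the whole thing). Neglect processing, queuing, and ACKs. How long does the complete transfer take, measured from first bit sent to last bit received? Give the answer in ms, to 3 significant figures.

Per-hop transmission t_tx = L/R = 4000/270000000 = 0.0148148 ms.
Per-hop propagation t_prop = 1900/200000000 = 0.0095 ms.
Pipeline fill: first packet needs 4·t_tx to clear all hops; remaining 102 packets each add one t_tx.
Total = (4+103-1)·t_tx + 4·t_prop = 106·0.0148148 + 4·0.0095 = 1.61 ms.

1.61 ms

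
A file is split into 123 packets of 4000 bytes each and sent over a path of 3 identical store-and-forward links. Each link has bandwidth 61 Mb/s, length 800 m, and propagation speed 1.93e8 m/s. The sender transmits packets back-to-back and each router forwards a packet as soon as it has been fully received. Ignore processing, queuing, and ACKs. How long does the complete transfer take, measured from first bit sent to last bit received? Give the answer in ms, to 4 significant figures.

Per-hop transmission t_tx = L/R = 32000/61000000 = 0.52459 ms.
Per-hop propagation t_prop = 800/193000000 = 0.00414508 ms.
Pipeline fill: first packet needs 3·t_tx to clear all hops; remaining 122 packets each add one t_tx.
Total = (3+123-1)·t_tx + 3·t_prop = 125·0.52459 + 3·0.00414508 = 65.59 ms.

65.59 ms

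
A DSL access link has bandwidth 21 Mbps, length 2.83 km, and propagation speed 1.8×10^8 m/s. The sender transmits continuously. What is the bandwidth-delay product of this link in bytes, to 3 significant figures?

41.3 bytes

Propagation delay = 2830 / 180000000 = 1.57222e-05 s.
BDP = R × t_prop = 21000000 × 1.57222e-05 = 330.167 bits.
In bytes: 330.167/8 = 41.3 bytes.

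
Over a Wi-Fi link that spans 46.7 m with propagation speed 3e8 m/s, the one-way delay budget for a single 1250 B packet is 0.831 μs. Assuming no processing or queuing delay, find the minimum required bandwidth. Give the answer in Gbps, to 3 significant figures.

14.8 Gbps

L = 10000 bits.
Propagation delay = 46.7 / 300000000 = 0.155667 μs.
Transmission budget = 0.831 − 0.155667 = 0.675333 μs.
R ≥ L / t_tx = 10000 bits / 6.75333e-07 s = 14.8 Gbps.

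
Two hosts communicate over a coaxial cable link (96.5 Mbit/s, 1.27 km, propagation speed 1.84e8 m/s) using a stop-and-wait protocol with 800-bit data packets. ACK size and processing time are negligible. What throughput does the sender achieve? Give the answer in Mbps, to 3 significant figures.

t_tx = L/R = 800/96500000 = 8.29016e-06 s.
t_prop = 1270/184000000 = 6.90217e-06 s; RTT = 1.38043e-05 s.
Cycle = t_tx + RTT = 2.20945e-05 s.
Throughput = L / cycle = 800 / 2.20945e-05 = 36.2 Mbps.

36.2 Mbps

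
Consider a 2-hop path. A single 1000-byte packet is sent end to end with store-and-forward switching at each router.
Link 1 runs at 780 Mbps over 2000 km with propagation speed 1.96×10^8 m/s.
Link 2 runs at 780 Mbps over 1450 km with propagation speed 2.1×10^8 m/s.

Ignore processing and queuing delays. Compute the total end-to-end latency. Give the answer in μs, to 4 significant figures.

17130 μs

L = 1000 × 8 = 8000 bits.
Transmission delay per hop = L/R = 8000/780000000 = 10.2564 μs; 2 hops → 20.5128 μs.
Propagation delays (d/s per hop): 10204.1, 6904.76 μs; sum = 17108.8 μs.
End-to-end = 17130 μs.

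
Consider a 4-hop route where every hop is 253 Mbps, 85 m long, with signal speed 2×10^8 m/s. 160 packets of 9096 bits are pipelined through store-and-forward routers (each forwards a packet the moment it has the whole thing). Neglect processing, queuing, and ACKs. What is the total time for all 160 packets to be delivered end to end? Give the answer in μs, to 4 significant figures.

5862 μs

Per-hop transmission t_tx = L/R = 9096/253000000 = 35.9526 μs.
Per-hop propagation t_prop = 85/200000000 = 0.425 μs.
Pipeline fill: first packet needs 4·t_tx to clear all hops; remaining 159 packets each add one t_tx.
Total = (4+160-1)·t_tx + 4·t_prop = 163·35.9526 + 4·0.425 = 5862 μs.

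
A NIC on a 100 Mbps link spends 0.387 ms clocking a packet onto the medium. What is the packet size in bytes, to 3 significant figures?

4840 bytes

L = R × t_tx = 100000000 b/s × 0.000387 s = 38700 bits.
In bytes: 38700 / 8 = 4840 bytes.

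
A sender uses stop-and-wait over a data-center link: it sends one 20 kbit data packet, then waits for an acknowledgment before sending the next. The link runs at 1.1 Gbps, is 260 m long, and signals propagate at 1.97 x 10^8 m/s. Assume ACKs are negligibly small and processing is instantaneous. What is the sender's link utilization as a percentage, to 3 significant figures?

87.3 %

t_tx = L/R = 20000/1100000000 = 1.81818e-05 s.
t_prop = 260/197000000 = 1.3198e-06 s; RTT = 2.63959e-06 s.
Cycle = t_tx + RTT = 2.08214e-05 s.
Utilization = t_tx / cycle = 1.81818e-05/2.08214e-05 = 87.3 %.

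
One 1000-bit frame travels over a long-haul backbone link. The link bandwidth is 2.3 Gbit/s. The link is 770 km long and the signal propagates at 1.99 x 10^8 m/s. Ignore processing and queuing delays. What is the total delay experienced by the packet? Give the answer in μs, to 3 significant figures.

3870 μs

Transmission delay = L/R = 1000 / 2300000000 = 0.434783 μs.
Propagation delay = d/s = 770000 m / 199000000 m/s = 3869.35 μs.
Total = 3870 μs.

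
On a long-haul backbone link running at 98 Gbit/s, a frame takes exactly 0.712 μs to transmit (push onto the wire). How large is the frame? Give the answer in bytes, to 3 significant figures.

8720 bytes

L = R × t_tx = 98000000000 b/s × 7.12e-07 s = 69776 bits.
In bytes: 69776 / 8 = 8720 bytes.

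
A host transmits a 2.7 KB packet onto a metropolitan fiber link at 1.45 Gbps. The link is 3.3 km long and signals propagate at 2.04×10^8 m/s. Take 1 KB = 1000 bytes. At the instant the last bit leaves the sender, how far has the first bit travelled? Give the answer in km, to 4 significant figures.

3.039 km

t_tx = L/R = 21600/1450000000 = 1.48966e-05 s.
Distance = s × t_tx = 204000000 × 1.48966e-05 = 3.039 km.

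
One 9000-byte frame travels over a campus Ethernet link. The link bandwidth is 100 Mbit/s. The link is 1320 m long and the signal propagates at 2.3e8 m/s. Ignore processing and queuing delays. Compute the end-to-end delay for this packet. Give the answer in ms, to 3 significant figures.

L = 9000 × 8 = 72000 bits.
Transmission delay = L/R = 72000 / 100000000 = 0.72 ms.
Propagation delay = d/s = 1320 m / 2.3e+08 m/s = 0.00573913 ms.
Total = 0.726 ms.

0.726 ms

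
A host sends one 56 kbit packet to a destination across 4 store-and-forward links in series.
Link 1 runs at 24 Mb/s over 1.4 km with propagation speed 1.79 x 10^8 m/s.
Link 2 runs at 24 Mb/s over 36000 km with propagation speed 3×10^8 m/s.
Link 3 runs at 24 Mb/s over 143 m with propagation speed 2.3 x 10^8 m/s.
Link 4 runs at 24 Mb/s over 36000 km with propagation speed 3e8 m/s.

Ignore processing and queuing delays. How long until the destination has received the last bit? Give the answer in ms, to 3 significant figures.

L = 56000 bits.
Transmission delay per hop = L/R = 56000/24000000 = 2.33333 ms; 4 hops → 9.33333 ms.
Propagation delays (d/s per hop): 0.00782123, 120, 0.000621739, 120 ms; sum = 240.008 ms.
End-to-end = 249 ms.

249 ms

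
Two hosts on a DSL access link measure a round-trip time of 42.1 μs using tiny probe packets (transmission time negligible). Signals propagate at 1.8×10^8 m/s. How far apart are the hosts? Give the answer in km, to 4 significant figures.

One-way propagation = RTT/2 = 21.05 μs.
d = s × t = 180000000 × 2.105e-05 = 3.789 km.

3.789 km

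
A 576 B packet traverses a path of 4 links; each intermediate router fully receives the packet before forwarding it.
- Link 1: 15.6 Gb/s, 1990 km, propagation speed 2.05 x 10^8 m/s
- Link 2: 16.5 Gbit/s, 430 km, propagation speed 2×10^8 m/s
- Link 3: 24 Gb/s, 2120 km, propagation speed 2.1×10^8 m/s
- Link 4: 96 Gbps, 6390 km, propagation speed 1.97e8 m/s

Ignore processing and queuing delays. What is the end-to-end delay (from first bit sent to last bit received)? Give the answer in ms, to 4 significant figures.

L = 576 × 8 = 4608 bits.
Transmission delays (L/R per hop): 0.000295385, 0.000279273, 0.000192, 4.8e-05 ms; sum = 0.000814657 ms.
Propagation delays (d/s per hop): 9.70732, 2.15, 10.0952, 32.4365 ms; sum = 54.3891 ms.
End-to-end = 54.39 ms.

54.39 ms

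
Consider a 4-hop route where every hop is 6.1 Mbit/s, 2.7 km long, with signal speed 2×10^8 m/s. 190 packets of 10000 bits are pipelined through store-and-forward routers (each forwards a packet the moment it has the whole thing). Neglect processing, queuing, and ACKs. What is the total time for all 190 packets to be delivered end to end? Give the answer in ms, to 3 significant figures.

316 ms

Per-hop transmission t_tx = L/R = 10000/6100000 = 1.63934 ms.
Per-hop propagation t_prop = 2700/200000000 = 0.0135 ms.
Pipeline fill: first packet needs 4·t_tx to clear all hops; remaining 189 packets each add one t_tx.
Total = (4+190-1)·t_tx + 4·t_prop = 193·1.63934 + 4·0.0135 = 316 ms.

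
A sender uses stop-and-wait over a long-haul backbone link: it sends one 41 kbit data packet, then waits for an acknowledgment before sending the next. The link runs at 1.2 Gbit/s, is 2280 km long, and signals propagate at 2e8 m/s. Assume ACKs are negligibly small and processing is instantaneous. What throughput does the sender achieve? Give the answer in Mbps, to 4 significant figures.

t_tx = L/R = 41000/1200000000 = 3.41667e-05 s.
t_prop = 2280000/200000000 = 0.0114 s; RTT = 0.0228 s.
Cycle = t_tx + RTT = 0.0228342 s.
Throughput = L / cycle = 41000 / 0.0228342 = 1.796 Mbps.

1.796 Mbps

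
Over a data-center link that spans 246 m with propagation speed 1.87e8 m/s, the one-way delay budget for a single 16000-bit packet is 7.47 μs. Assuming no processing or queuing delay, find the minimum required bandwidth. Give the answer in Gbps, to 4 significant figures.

2.600 Gbps

Propagation delay = 246 / 187000000 = 1.31551 μs.
Transmission budget = 7.47 − 1.31551 = 6.15449 μs.
R ≥ L / t_tx = 16000 bits / 6.15449e-06 s = 2.600 Gbps.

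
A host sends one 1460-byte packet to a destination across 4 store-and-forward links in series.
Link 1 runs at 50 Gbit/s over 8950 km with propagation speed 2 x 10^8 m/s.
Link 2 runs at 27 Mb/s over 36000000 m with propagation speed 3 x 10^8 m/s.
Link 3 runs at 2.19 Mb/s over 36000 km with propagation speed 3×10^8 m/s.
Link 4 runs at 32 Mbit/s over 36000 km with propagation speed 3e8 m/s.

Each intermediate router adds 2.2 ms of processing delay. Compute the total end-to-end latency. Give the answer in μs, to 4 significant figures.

L = 1460 × 8 = 11680 bits.
Transmission delays (L/R per hop): 0.2336, 432.593, 5333.33, 365 μs; sum = 6131.16 μs.
Propagation delays (d/s per hop): 44750, 120000, 120000, 120000 μs; sum = 404750 μs.
Processing at 3 router(s): 3 × 2.2 ms = 6600 μs.
End-to-end = 417500 μs.

417500 μs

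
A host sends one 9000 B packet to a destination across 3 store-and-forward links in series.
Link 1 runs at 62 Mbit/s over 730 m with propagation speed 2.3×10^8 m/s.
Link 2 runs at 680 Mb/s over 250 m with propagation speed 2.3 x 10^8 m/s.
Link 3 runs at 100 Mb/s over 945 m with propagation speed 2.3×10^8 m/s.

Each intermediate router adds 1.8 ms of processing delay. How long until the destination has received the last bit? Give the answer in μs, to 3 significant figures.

L = 9000 × 8 = 72000 bits.
Transmission delays (L/R per hop): 1161.29, 105.882, 720 μs; sum = 1987.17 μs.
Propagation delays (d/s per hop): 3.17391, 1.08696, 4.1087 μs; sum = 8.36957 μs.
Processing at 2 router(s): 2 × 1.8 ms = 3600 μs.
End-to-end = 5600 μs.

5600 μs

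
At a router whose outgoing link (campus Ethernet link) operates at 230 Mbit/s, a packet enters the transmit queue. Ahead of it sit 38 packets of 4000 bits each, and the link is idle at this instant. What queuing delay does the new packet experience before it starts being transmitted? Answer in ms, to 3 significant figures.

0.661 ms

Each queued packet: L/R = 4000/230000000 = 0.0173913 ms.
38 queued → 0.66087 ms.
Queuing delay = 0.661 ms.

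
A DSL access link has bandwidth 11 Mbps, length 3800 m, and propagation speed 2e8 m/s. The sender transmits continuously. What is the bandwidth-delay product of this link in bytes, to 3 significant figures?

26.1 bytes

Propagation delay = 3800 / 200000000 = 1.9e-05 s.
BDP = R × t_prop = 11000000 × 1.9e-05 = 209 bits.
In bytes: 209/8 = 26.1 bytes.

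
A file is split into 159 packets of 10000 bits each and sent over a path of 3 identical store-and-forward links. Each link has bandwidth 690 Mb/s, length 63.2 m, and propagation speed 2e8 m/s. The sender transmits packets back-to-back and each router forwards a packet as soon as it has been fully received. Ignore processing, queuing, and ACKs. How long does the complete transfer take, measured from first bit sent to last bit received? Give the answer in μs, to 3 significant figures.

2330 μs

Per-hop transmission t_tx = L/R = 10000/690000000 = 14.4928 μs.
Per-hop propagation t_prop = 63.2/200000000 = 0.316 μs.
Pipeline fill: first packet needs 3·t_tx to clear all hops; remaining 158 packets each add one t_tx.
Total = (3+159-1)·t_tx + 3·t_prop = 161·14.4928 + 3·0.316 = 2330 μs.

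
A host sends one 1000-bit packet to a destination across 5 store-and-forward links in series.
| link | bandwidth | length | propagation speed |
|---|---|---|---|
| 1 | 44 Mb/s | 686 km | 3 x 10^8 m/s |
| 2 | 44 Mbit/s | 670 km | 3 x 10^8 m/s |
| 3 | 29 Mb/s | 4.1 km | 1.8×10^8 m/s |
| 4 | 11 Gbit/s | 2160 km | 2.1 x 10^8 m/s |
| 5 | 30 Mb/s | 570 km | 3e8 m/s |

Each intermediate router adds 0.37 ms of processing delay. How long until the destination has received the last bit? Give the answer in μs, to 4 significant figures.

Transmission delays (L/R per hop): 22.7273, 22.7273, 34.4828, 0.0909091, 33.3333 μs; sum = 113.362 μs.
Propagation delays (d/s per hop): 2286.67, 2233.33, 22.7778, 10285.7, 1900 μs; sum = 16728.5 μs.
Processing at 4 router(s): 4 × 0.37 ms = 1480 μs.
End-to-end = 18320 μs.

18320 μs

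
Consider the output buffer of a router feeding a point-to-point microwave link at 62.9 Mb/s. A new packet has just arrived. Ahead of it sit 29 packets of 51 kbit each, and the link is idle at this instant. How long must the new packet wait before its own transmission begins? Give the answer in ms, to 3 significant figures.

23.5 ms

Each queued packet: L/R = 51000/62900000 = 0.810811 ms.
29 queued → 23.5135 ms.
Queuing delay = 23.5 ms.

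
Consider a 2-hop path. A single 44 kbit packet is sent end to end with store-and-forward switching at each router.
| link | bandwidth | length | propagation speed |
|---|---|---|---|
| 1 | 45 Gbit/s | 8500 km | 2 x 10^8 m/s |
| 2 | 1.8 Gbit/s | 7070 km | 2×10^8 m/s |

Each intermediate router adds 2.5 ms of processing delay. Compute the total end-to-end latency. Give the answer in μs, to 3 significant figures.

L = 44000 bits.
Transmission delays (L/R per hop): 0.977778, 24.4444 μs; sum = 25.4222 μs.
Propagation delays (d/s per hop): 42500, 35350 μs; sum = 77850 μs.
Processing at 1 router(s): 1 × 2.5 ms = 2500 μs.
End-to-end = 80400 μs.

80400 μs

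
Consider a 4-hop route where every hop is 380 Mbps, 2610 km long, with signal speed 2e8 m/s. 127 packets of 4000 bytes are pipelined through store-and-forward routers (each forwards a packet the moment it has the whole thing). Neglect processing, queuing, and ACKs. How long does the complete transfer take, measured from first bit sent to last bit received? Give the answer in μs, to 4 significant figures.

Per-hop transmission t_tx = L/R = 32000/380000000 = 84.2105 μs.
Per-hop propagation t_prop = 2610000/200000000 = 13050 μs.
Pipeline fill: first packet needs 4·t_tx to clear all hops; remaining 126 packets each add one t_tx.
Total = (4+127-1)·t_tx + 4·t_prop = 130·84.2105 + 4·13050 = 63150 μs.

63150 μs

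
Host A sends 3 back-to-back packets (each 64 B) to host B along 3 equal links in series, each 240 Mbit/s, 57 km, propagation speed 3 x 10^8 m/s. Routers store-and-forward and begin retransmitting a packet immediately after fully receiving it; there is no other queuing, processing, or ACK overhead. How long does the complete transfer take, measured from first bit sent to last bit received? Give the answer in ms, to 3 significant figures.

Per-hop transmission t_tx = L/R = 512/240000000 = 0.00213333 ms.
Per-hop propagation t_prop = 57000/300000000 = 0.19 ms.
Pipeline fill: first packet needs 3·t_tx to clear all hops; remaining 2 packets each add one t_tx.
Total = (3+3-1)·t_tx + 3·t_prop = 5·0.00213333 + 3·0.19 = 0.581 ms.

0.581 ms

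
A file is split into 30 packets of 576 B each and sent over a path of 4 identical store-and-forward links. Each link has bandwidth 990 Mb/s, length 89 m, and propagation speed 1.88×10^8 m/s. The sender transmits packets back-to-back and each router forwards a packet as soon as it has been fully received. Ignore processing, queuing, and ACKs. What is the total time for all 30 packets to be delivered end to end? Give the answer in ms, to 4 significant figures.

0.1555 ms

Per-hop transmission t_tx = L/R = 4608/990000000 = 0.00465455 ms.
Per-hop propagation t_prop = 89/188000000 = 0.000473404 ms.
Pipeline fill: first packet needs 4·t_tx to clear all hops; remaining 29 packets each add one t_tx.
Total = (4+30-1)·t_tx + 4·t_prop = 33·0.00465455 + 4·0.000473404 = 0.1555 ms.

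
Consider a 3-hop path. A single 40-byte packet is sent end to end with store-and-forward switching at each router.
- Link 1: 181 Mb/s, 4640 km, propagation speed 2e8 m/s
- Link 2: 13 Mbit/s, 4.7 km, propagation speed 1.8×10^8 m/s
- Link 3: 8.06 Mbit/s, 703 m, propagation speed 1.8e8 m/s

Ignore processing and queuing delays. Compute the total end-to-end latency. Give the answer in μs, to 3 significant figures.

23300 μs

L = 40 × 8 = 320 bits.
Transmission delays (L/R per hop): 1.76796, 24.6154, 39.7022 μs; sum = 66.0856 μs.
Propagation delays (d/s per hop): 23200, 26.1111, 3.90556 μs; sum = 23230 μs.
End-to-end = 23300 μs.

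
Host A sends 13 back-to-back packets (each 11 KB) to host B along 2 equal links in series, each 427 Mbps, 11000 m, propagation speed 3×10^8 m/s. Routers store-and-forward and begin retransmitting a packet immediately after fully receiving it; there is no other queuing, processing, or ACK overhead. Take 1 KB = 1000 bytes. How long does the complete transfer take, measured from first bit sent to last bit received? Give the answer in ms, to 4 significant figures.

2.959 ms

Per-hop transmission t_tx = L/R = 88000/427000000 = 0.206089 ms.
Per-hop propagation t_prop = 11000/300000000 = 0.0366667 ms.
Pipeline fill: first packet needs 2·t_tx to clear all hops; remaining 12 packets each add one t_tx.
Total = (2+13-1)·t_tx + 2·t_prop = 14·0.206089 + 2·0.0366667 = 2.959 ms.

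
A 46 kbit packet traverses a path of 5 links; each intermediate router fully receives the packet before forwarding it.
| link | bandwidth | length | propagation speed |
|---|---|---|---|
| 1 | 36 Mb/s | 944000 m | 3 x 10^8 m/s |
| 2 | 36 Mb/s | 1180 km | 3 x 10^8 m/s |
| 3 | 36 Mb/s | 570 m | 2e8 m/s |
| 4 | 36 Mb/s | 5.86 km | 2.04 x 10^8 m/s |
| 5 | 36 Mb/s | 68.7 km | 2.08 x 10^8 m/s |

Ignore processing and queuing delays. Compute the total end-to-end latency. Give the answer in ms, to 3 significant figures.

L = 46000 bits.
Transmission delay per hop = L/R = 46000/36000000 = 1.27778 ms; 5 hops → 6.38889 ms.
Propagation delays (d/s per hop): 3.14667, 3.93333, 0.00285, 0.0287255, 0.330288 ms; sum = 7.44186 ms.
End-to-end = 13.8 ms.

13.8 ms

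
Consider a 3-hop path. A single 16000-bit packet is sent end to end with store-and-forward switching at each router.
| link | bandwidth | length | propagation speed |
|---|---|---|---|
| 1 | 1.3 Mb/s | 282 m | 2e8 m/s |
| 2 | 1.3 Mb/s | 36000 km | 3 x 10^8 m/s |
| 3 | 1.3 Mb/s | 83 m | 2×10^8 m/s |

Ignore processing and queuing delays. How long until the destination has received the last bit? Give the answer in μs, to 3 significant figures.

157000 μs

Transmission delay per hop = L/R = 16000/1300000 = 12307.7 μs; 3 hops → 36923.1 μs.
Propagation delays (d/s per hop): 1.41, 120000, 0.415 μs; sum = 120002 μs.
End-to-end = 157000 μs.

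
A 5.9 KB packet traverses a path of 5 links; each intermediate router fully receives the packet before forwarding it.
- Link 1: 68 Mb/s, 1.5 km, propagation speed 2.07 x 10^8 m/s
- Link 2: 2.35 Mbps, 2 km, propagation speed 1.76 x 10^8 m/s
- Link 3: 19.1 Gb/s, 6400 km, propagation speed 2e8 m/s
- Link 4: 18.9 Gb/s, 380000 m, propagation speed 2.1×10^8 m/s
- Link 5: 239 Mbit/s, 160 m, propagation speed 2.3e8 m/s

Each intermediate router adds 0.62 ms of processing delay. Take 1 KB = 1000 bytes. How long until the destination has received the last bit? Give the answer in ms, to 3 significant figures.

L = 47200 bits.
Transmission delays (L/R per hop): 0.694118, 20.0851, 0.0024712, 0.00249735, 0.19749 ms; sum = 20.9817 ms.
Propagation delays (d/s per hop): 0.00724638, 0.0113636, 32, 1.80952, 0.000695652 ms; sum = 33.8288 ms.
Processing at 4 router(s): 4 × 0.62 ms = 2.48 ms.
End-to-end = 57.3 ms.

57.3 ms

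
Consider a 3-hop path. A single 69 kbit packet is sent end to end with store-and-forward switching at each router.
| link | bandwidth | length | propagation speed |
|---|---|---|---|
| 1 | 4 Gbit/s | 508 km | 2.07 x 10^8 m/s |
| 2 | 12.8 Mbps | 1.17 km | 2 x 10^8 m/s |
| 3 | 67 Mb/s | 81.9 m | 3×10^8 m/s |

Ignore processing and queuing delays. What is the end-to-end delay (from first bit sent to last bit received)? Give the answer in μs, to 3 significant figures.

8900 μs

L = 69000 bits.
Transmission delays (L/R per hop): 17.25, 5390.63, 1029.85 μs; sum = 6437.73 μs.
Propagation delays (d/s per hop): 2454.11, 5.85, 0.273 μs; sum = 2460.23 μs.
End-to-end = 8900 μs.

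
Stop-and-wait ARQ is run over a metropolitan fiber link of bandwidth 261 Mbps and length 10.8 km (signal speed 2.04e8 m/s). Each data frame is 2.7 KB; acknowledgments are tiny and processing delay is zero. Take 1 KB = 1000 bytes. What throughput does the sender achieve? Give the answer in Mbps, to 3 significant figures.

t_tx = L/R = 21600/261000000 = 8.27586e-05 s.
t_prop = 10800/204000000 = 5.29412e-05 s; RTT = 0.000105882 s.
Cycle = t_tx + RTT = 0.000188641 s.
Throughput = L / cycle = 21600 / 0.000188641 = 115 Mbps.

115 Mbps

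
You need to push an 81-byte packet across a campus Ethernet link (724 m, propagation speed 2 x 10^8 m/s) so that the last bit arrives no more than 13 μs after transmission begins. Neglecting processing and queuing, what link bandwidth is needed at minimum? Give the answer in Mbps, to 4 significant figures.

L = 648 bits.
Propagation delay = 724 / 200000000 = 3.62 μs.
Transmission budget = 13 − 3.62 = 9.38 μs.
R ≥ L / t_tx = 648 bits / 9.38e-06 s = 69.08 Mbps.

69.08 Mbps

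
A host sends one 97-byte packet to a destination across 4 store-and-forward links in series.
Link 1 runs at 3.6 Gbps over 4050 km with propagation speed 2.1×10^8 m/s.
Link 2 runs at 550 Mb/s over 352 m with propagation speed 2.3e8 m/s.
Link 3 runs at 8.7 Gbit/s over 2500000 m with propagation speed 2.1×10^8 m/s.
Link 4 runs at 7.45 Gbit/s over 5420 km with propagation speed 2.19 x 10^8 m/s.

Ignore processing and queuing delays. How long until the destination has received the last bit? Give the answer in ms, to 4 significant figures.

55.94 ms

L = 97 × 8 = 776 bits.
Transmission delays (L/R per hop): 0.000215556, 0.00141091, 8.91954e-05, 0.000104161 ms; sum = 0.00181982 ms.
Propagation delays (d/s per hop): 19.2857, 0.00153043, 11.9048, 24.7489 ms; sum = 55.9409 ms.
End-to-end = 55.94 ms.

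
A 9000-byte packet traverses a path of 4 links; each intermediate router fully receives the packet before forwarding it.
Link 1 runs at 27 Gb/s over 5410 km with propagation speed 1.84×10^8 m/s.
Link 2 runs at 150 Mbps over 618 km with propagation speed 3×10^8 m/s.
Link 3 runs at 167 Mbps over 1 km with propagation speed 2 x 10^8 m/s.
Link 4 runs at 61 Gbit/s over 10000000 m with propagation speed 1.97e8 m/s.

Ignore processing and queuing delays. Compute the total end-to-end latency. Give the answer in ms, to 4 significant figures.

83.14 ms

L = 9000 × 8 = 72000 bits.
Transmission delays (L/R per hop): 0.00266667, 0.48, 0.431138, 0.00118033 ms; sum = 0.914985 ms.
Propagation delays (d/s per hop): 29.4022, 2.06, 0.005, 50.7614 ms; sum = 82.2286 ms.
End-to-end = 83.14 ms.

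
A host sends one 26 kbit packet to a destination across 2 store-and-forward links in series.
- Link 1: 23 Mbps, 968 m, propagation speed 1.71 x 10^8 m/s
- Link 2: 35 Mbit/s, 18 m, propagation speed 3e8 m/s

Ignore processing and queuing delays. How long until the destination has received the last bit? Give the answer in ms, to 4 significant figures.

L = 26000 bits.
Transmission delays (L/R per hop): 1.13043, 0.742857 ms; sum = 1.87329 ms.
Propagation delays (d/s per hop): 0.00566082, 6e-05 ms; sum = 0.00572082 ms.
End-to-end = 1.879 ms.

1.879 ms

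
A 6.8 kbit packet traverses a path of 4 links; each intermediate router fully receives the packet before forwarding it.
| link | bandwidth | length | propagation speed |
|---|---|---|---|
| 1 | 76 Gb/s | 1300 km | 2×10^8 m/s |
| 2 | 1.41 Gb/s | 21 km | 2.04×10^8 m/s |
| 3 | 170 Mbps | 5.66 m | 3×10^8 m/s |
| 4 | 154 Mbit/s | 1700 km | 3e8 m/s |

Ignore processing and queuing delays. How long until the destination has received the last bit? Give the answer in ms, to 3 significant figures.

12.4 ms

L = 6800 bits.
Transmission delays (L/R per hop): 8.94737e-05, 0.0048227, 0.04, 0.0441558 ms; sum = 0.089068 ms.
Propagation delays (d/s per hop): 6.5, 0.102941, 1.88667e-05, 5.66667 ms; sum = 12.2696 ms.
End-to-end = 12.4 ms.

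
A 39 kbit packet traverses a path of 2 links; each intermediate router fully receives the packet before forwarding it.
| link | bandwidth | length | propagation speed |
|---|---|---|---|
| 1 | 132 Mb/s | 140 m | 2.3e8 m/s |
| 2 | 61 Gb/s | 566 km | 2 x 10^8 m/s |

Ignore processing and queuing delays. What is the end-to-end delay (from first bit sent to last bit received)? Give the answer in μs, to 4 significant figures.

3127 μs

L = 39000 bits.
Transmission delays (L/R per hop): 295.455, 0.639344 μs; sum = 296.094 μs.
Propagation delays (d/s per hop): 0.608696, 2830 μs; sum = 2830.61 μs.
End-to-end = 3127 μs.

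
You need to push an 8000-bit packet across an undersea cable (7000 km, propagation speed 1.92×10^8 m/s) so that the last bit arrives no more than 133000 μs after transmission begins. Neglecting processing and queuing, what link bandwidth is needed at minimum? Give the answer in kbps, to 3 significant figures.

82.9 kbps

Propagation delay = 7000000 / 192000000 = 36458.3 μs.
Transmission budget = 133000 − 36458.3 = 96541.7 μs.
R ≥ L / t_tx = 8000 bits / 0.0965417 s = 82.9 kbps.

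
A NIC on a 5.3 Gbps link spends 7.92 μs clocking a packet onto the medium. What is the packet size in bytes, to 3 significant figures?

L = R × t_tx = 5300000000 b/s × 7.92e-06 s = 41976 bits.
In bytes: 41976 / 8 = 5250 bytes.

5250 bytes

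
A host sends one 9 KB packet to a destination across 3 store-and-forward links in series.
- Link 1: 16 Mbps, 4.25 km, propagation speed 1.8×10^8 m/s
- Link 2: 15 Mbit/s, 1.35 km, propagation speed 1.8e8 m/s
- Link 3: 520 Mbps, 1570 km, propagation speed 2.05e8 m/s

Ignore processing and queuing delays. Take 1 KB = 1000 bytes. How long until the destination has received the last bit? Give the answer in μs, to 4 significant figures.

17130 μs

L = 72000 bits.
Transmission delays (L/R per hop): 4500, 4800, 138.462 μs; sum = 9438.46 μs.
Propagation delays (d/s per hop): 23.6111, 7.5, 7658.54 μs; sum = 7689.65 μs.
End-to-end = 17130 μs.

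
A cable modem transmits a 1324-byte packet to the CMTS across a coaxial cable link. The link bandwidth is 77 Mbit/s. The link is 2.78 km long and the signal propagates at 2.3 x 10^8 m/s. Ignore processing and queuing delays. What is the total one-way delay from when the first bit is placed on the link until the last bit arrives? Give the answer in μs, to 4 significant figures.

149.6 μs

L = 1324 × 8 = 10592 bits.
Transmission delay = L/R = 10592 / 77000000 = 137.558 μs.
Propagation delay = d/s = 2780 m / 2.3e+08 m/s = 12.087 μs.
Total = 149.6 μs.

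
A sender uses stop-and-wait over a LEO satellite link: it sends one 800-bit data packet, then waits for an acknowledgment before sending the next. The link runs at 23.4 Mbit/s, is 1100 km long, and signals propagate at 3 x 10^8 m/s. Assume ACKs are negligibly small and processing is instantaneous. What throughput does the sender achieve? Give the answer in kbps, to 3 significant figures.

109 kbps

t_tx = L/R = 800/23400000 = 3.4188e-05 s.
t_prop = 1100000/300000000 = 0.00366667 s; RTT = 0.00733333 s.
Cycle = t_tx + RTT = 0.00736752 s.
Throughput = L / cycle = 800 / 0.00736752 = 109 kbps.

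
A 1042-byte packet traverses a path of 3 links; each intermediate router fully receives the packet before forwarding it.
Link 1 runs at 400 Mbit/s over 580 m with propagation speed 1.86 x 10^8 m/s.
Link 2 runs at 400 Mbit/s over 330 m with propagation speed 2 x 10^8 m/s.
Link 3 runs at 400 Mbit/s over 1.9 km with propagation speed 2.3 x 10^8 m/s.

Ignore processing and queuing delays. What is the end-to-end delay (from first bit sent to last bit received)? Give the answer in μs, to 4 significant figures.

75.55 μs

L = 1042 × 8 = 8336 bits.
Transmission delay per hop = L/R = 8336/400000000 = 20.84 μs; 3 hops → 62.52 μs.
Propagation delays (d/s per hop): 3.11828, 1.65, 8.26087 μs; sum = 13.0291 μs.
End-to-end = 75.55 μs.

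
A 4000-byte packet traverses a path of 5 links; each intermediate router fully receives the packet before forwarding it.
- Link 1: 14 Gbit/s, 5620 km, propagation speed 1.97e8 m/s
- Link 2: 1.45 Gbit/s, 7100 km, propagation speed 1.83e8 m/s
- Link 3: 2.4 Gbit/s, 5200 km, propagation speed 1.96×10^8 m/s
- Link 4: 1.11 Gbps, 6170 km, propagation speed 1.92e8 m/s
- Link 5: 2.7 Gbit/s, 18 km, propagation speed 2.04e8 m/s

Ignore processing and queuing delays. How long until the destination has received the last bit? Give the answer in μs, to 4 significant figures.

L = 4000 × 8 = 32000 bits.
Transmission delays (L/R per hop): 2.28571, 22.069, 13.3333, 28.8288, 11.8519 μs; sum = 78.3687 μs.
Propagation delays (d/s per hop): 28527.9, 38797.8, 26530.6, 32135.4, 88.2353 μs; sum = 126080 μs.
End-to-end = 126200 μs.

126200 μs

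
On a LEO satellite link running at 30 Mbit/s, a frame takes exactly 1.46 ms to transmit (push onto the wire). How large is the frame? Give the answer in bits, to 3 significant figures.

43800 bits

L = R × t_tx = 30000000 b/s × 0.00146 s = 43800 bits.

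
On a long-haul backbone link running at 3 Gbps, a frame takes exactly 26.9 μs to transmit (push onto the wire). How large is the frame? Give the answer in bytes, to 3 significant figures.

10100 bytes

L = R × t_tx = 3000000000 b/s × 2.69e-05 s = 80700 bits.
In bytes: 80700 / 8 = 10100 bytes.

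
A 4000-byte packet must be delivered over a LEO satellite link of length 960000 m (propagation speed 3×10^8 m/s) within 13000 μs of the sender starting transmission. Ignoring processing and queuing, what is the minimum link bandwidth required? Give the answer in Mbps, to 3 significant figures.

3.27 Mbps

L = 32000 bits.
Propagation delay = 960000 / 300000000 = 3200 μs.
Transmission budget = 13000 − 3200 = 9800 μs.
R ≥ L / t_tx = 32000 bits / 0.0098 s = 3.27 Mbps.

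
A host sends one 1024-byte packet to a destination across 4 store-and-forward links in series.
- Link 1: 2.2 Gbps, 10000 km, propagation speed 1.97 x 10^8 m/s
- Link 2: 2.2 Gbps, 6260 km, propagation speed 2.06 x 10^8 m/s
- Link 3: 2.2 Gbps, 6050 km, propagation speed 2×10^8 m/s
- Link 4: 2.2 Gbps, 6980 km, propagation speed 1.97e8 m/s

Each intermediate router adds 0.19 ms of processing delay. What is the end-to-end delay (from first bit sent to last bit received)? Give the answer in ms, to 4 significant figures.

L = 1024 × 8 = 8192 bits.
Transmission delay per hop = L/R = 8192/2200000000 = 0.00372364 ms; 4 hops → 0.0148945 ms.
Propagation delays (d/s per hop): 50.7614, 30.3883, 30.25, 35.4315 ms; sum = 146.831 ms.
Processing at 3 router(s): 3 × 0.19 ms = 0.57 ms.
End-to-end = 147.4 ms.

147.4 ms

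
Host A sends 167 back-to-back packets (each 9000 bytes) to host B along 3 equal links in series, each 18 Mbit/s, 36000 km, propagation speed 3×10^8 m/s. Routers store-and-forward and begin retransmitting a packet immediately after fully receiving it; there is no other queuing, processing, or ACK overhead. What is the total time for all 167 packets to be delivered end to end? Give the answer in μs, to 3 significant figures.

Per-hop transmission t_tx = L/R = 72000/18000000 = 4000 μs.
Per-hop propagation t_prop = 36000000/300000000 = 120000 μs.
Pipeline fill: first packet needs 3·t_tx to clear all hops; remaining 166 packets each add one t_tx.
Total = (3+167-1)·t_tx + 3·t_prop = 169·4000 + 3·120000 = 1040000 μs.

1040000 μs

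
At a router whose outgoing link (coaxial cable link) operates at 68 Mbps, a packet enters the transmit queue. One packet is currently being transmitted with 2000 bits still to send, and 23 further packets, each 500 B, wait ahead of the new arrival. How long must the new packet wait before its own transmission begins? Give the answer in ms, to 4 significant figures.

1.382 ms

Each queued packet: L/R = 4000/68000000 = 0.0588235 ms.
23 queued → 1.35294 ms.
Plus remaining 2000 bits of current packet: 0.0294118 ms.
Queuing delay = 1.382 ms.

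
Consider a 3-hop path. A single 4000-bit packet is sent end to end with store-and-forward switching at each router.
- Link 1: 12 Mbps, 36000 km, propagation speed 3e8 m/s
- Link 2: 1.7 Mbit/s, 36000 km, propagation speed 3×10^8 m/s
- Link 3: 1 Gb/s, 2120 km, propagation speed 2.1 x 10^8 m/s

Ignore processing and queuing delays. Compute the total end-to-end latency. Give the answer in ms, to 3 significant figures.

Transmission delays (L/R per hop): 0.333333, 2.35294, 0.004 ms; sum = 2.69027 ms.
Propagation delays (d/s per hop): 120, 120, 10.0952 ms; sum = 250.095 ms.
End-to-end = 253 ms.

253 ms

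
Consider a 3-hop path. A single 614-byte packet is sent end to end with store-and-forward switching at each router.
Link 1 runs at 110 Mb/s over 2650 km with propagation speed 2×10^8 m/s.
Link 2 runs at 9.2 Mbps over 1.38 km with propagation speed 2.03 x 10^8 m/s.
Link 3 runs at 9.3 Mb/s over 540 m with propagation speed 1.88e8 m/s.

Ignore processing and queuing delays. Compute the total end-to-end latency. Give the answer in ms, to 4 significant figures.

L = 614 × 8 = 4912 bits.
Transmission delays (L/R per hop): 0.0446545, 0.533913, 0.528172 ms; sum = 1.10674 ms.
Propagation delays (d/s per hop): 13.25, 0.00679803, 0.00287234 ms; sum = 13.2597 ms.
End-to-end = 14.37 ms.

14.37 ms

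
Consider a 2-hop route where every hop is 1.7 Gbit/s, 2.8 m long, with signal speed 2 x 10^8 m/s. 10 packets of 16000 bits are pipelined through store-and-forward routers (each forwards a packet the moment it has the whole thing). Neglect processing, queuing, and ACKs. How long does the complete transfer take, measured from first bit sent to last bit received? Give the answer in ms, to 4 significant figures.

Per-hop transmission t_tx = L/R = 16000/1700000000 = 0.00941176 ms.
Per-hop propagation t_prop = 2.8/200000000 = 1.4e-05 ms.
Pipeline fill: first packet needs 2·t_tx to clear all hops; remaining 9 packets each add one t_tx.
Total = (2+10-1)·t_tx + 2·t_prop = 11·0.00941176 + 2·1.4e-05 = 0.1036 ms.

0.1036 ms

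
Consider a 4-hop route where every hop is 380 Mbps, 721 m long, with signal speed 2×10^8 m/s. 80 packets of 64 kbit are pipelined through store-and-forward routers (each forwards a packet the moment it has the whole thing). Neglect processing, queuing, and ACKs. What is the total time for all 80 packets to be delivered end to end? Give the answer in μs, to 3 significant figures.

14000 μs

Per-hop transmission t_tx = L/R = 64000/380000000 = 168.421 μs.
Per-hop propagation t_prop = 721/200000000 = 3.605 μs.
Pipeline fill: first packet needs 4·t_tx to clear all hops; remaining 79 packets each add one t_tx.
Total = (4+80-1)·t_tx + 4·t_prop = 83·168.421 + 4·3.605 = 14000 μs.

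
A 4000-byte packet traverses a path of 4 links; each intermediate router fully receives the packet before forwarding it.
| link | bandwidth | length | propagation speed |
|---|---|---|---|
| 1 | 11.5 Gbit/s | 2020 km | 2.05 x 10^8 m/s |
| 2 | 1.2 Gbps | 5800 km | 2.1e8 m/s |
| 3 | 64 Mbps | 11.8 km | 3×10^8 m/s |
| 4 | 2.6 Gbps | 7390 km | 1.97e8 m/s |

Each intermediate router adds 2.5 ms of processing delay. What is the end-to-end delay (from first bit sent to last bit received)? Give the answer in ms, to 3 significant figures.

83.1 ms

L = 4000 × 8 = 32000 bits.
Transmission delays (L/R per hop): 0.00278261, 0.0266667, 0.5, 0.0123077 ms; sum = 0.541757 ms.
Propagation delays (d/s per hop): 9.85366, 27.619, 0.0393333, 37.5127 ms; sum = 75.0247 ms.
Processing at 3 router(s): 3 × 2.5 ms = 7.5 ms.
End-to-end = 83.1 ms.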